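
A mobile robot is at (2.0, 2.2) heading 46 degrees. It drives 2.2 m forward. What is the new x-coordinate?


x_new = x0 + d*cos(theta)
= 2.0 + 2.2*cos(46)
= 2.0 + 1.5282
= 3.5282


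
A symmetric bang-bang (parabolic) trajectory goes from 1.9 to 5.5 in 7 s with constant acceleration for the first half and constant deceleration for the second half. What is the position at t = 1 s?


Symmetric rest-to-rest: each phase covers (pf-p0)/2 in time T/2. 0.5*a*(T/2)^2 = (pf-p0)/2 => a = 4*(pf-p0)/T^2
a = 4*(5.5-1.9)/7^2 = 0.2939
t = 1 is in the acceleration phase (t <= T/2).
p = p0 + 0.5*a*t^2 = 1.9 + 0.5*0.2939*1^2
= 2.0469


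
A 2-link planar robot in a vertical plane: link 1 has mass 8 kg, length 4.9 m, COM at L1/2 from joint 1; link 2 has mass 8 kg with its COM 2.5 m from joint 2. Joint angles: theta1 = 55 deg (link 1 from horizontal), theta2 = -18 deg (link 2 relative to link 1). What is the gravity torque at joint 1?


Horizontal distance from joint 1 to link-1 COM:
  x_c1 = (L1/2)*cos(t1) = 2.45 * 0.5736 = 1.4053 m
Horizontal distance from joint 1 to link-2 COM:
  x_c2 = L1*cos(t1) + Lc2*cos(t1+t2)
       = 4.9*0.5736 + 2.5*0.7986 = 4.8071 m
tau1 = m1*g*x_c1 + m2*g*x_c2
     = 8*9.81*1.4053 + 8*9.81*4.8071
     = 110.285 + 377.2623
     = 487.5472 Nm


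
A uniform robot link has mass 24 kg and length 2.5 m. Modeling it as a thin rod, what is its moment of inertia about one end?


I = (1/3) * m * L^2
= (1/3) * 24 * 2.5^2
= 0.333333 * 24 * 6.25
= 50.0 kg*m^2


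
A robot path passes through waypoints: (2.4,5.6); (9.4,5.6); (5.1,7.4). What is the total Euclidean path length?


Segment lengths:
  seg1 = sqrt((7.0)^2 + (0.0)^2) = 7.0
  seg2 = sqrt((-4.3)^2 + (1.8)^2) = 4.6615
Total = 11.6615


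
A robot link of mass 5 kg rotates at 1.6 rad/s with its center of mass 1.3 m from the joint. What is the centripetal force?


F = m * omega^2 * r
= 5 * 1.6^2 * 1.3
= 5 * 2.56 * 1.3
= 16.64 N


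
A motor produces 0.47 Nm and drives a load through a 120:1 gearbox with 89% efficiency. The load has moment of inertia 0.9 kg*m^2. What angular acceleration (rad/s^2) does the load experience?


tau_out = tau_motor * N * eta
= 0.47 * 120 * 0.89 = 50.196 Nm
alpha = tau_out / I = 50.196 / 0.9
= 55.7733 rad/s^2


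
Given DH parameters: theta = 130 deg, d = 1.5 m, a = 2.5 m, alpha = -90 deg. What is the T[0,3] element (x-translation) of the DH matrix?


T[0,3] = a * cos(theta)
= 2.5 * cos(130 deg)
= 2.5 * -0.6428
= -1.607


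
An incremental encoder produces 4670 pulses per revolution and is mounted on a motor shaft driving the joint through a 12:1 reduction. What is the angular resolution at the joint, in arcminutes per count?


counts per rev = 4670
effective counts at joint = 4670 * 12 = 56040
resolution = 360*60 / 56040
= 0.3854 arcmin/count


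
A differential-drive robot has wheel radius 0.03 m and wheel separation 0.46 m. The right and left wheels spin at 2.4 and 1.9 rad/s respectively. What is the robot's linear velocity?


vR = r*wR = 0.03*2.4 = 0.072 m/s
vL = r*wL = 0.03*1.9 = 0.057 m/s
v = (vR+vL)/2 = 0.0645 m/s
omega = (vR-vL)/L = 0.0326 rad/s
linear velocity = 0.0645 m/s


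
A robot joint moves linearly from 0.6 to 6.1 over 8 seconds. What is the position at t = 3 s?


s = t/T = 3/8 = 0.375
p(t) = p0 + (pf-p0)*s
= 0.6 + (6.1 - 0.6) * 0.375
= 2.6625


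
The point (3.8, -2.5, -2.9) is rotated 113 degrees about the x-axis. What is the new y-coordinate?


Rotation about x-axis: y' = y*cos(theta) - z*sin(theta)
= -2.5 * -0.3907 - -2.9 * 0.9205
= 3.6463


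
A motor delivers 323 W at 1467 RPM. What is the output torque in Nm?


omega = 1467 * 2*pi/60 = 153.6239 rad/s
tau = P / omega = 323 / 153.6239
= 2.1025 Nm


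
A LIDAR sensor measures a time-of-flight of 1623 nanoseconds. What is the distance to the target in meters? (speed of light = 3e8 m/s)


tof = 1623 ns = 1.623e-06 s
dist = c * tof / 2
= 3e8 * 1.623e-06 / 2
= 243.45 m


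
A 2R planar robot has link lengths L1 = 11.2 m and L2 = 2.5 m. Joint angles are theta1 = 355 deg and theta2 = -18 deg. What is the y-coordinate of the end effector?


Convert angles to radians: theta1 = 6.1959, theta2 = -0.3142
y = L1*sin(theta1) + L2*sin(theta1+theta2)
y = -0.9761 + -0.9768
y = -1.953


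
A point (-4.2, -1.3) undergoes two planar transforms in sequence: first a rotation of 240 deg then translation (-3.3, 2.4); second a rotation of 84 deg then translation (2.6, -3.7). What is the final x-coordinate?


After transform 1:
x1 = cos(240)*-4.2 - sin(240)*-1.3 + -3.3 = -2.3258
y1 = sin(240)*-4.2 + cos(240)*-1.3 + 2.4 = 6.6873
After transform 2:
x2 = cos(84)*-2.3258 - sin(84)*6.6873 + 2.6
= -4.2938


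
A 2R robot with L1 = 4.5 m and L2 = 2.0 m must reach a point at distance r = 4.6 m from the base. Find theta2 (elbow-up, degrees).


cos(theta2) = (r^2 - L1^2 - L2^2) / (2*L1*L2)
cos(theta2) = (21.16 - 20.25 - 4.0) / 18.0
cos(theta2) = -0.171667
theta2 = 99.8847 degrees


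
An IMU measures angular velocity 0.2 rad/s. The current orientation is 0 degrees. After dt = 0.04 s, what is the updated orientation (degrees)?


delta_theta = w * dt = 0.2 * 0.04 = 0.008 rad
= 0.4584 deg
theta_new = 0 + 0.4584 = 0.4584 deg


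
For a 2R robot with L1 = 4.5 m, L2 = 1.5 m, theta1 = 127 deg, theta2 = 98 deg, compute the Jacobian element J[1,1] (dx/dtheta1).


J[1,1] = -L1*sin(t1) - L2*sin(t1+t2)
= -4.5*sin(127) - 1.5*sin(225)
= -2.5332


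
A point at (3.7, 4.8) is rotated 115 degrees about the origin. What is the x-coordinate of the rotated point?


x' = x*cos(theta) - y*sin(theta)
cos(115 deg) = -0.4226, sin(115 deg) = 0.9063
x' = 3.7 * -0.4226 - 4.8 * 0.9063
= -1.5637 - 4.3503
= -5.914


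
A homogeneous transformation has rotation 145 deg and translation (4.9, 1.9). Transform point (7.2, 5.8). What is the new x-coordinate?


x' = cos(theta)*px - sin(theta)*py + tx
= -0.8192*7.2 - 0.5736*5.8 + 4.9
= -4.3246


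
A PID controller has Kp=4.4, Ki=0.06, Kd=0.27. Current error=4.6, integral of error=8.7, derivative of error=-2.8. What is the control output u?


u = Kp*e + Ki*int(e) + Kd*de/dt
= 4.4*4.6 + 0.06*8.7 + 0.27*(-2.8)
= 20.24 + 0.522 + -0.756
= 20.006


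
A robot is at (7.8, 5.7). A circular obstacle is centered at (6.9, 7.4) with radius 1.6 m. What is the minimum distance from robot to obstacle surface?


center_dist = sqrt((7.8-6.9)^2 + (5.7-7.4)^2)
= sqrt(0.81 + 2.89)
= 1.9235
min_dist = center_dist - radius = 1.9235 - 1.6 = 0.3235 m


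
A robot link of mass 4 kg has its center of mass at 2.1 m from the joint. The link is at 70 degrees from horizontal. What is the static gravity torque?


tau = m*g*L*cos(angle)
= 4 * 9.81 * 2.1 * cos(70 deg)
= 4 * 9.81 * 2.1 * 0.342
= 28.1838 Nm


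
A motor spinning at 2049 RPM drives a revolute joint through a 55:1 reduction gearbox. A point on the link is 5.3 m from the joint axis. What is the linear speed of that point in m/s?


omega_motor = 2049 * 2*pi/60 = 214.5708 rad/s
omega_joint = omega_motor / 55 = 3.9013 rad/s
v = omega_joint * r = 3.9013 * 5.3
= 20.6768 m/s


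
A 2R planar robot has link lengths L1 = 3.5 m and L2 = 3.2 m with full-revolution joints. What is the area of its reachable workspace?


r_max = L1 + L2 = 6.7 m
r_min = |L1 - L2| = 0.3 m
Area = pi*(r_max^2 - r_min^2)
= pi*(44.89 - 0.09)
= pi * 44.8
= 140.7434 m^2


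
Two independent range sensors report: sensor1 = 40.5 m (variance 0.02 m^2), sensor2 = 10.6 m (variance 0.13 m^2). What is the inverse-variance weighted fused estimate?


w1 = (1/var1) / (1/var1 + 1/var2)
   = 50.0 / (50.0 + 7.6923) = 0.8667
w2 = 1 - w1 = 0.1333
fused = w1*s1 + w2*s2 = 35.1 + 1.4133
= 36.5133 m


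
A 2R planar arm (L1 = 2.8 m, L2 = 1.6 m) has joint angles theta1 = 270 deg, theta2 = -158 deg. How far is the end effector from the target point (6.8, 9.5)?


End effector via forward kinematics:
x = L1*cos(t1) + L2*cos(t1+t2) = -0.5994
y = L1*sin(t1) + L2*sin(t1+t2) = -1.3165
Distance to target:
d = sqrt((6.8 - -0.5994)^2 + (9.5 - -1.3165)^2)
= sqrt(54.7507 + 116.9968)
= 13.1052 m


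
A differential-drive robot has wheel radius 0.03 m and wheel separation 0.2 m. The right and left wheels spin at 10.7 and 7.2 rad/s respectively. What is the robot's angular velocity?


vR = r*wR = 0.03*10.7 = 0.321 m/s
vL = r*wL = 0.03*7.2 = 0.216 m/s
v = (vR+vL)/2 = 0.2685 m/s
omega = (vR-vL)/L = 0.525 rad/s
angular velocity = 0.525 rad/s


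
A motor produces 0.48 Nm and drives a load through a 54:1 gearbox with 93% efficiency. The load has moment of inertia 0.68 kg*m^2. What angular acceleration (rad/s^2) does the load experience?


tau_out = tau_motor * N * eta
= 0.48 * 54 * 0.93 = 24.1056 Nm
alpha = tau_out / I = 24.1056 / 0.68
= 35.4494 rad/s^2


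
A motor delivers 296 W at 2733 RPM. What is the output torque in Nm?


omega = 2733 * 2*pi/60 = 286.1991 rad/s
tau = P / omega = 296 / 286.1991
= 1.0342 Nm


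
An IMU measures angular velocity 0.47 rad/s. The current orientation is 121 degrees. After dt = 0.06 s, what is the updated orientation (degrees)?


delta_theta = w * dt = 0.47 * 0.06 = 0.0282 rad
= 1.6157 deg
theta_new = 121 + 1.6157 = 122.6157 deg


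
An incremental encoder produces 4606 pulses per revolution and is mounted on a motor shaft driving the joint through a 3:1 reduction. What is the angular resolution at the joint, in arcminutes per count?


counts per rev = 4606
effective counts at joint = 4606 * 3 = 13818
resolution = 360*60 / 13818
= 1.5632 arcmin/count


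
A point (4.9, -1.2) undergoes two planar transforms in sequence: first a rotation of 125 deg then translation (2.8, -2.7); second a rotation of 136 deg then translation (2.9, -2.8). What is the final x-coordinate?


After transform 1:
x1 = cos(125)*4.9 - sin(125)*-1.2 + 2.8 = 0.9725
y1 = sin(125)*4.9 + cos(125)*-1.2 + -2.7 = 2.0021
After transform 2:
x2 = cos(136)*0.9725 - sin(136)*2.0021 + 2.9
= 0.8097


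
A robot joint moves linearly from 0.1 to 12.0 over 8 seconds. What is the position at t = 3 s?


s = t/T = 3/8 = 0.375
p(t) = p0 + (pf-p0)*s
= 0.1 + (12.0 - 0.1) * 0.375
= 4.5625


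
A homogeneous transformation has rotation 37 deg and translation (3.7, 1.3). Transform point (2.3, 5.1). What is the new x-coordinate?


x' = cos(theta)*px - sin(theta)*py + tx
= 0.7986*2.3 - 0.6018*5.1 + 3.7
= 2.4676


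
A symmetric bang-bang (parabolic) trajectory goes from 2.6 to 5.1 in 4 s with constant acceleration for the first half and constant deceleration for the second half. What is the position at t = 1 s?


Symmetric rest-to-rest: each phase covers (pf-p0)/2 in time T/2. 0.5*a*(T/2)^2 = (pf-p0)/2 => a = 4*(pf-p0)/T^2
a = 4*(5.1-2.6)/4^2 = 0.625
t = 1 is in the acceleration phase (t <= T/2).
p = p0 + 0.5*a*t^2 = 2.6 + 0.5*0.625*1^2
= 2.9125


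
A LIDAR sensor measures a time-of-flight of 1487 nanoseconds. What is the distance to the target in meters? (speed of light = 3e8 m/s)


tof = 1487 ns = 1.487e-06 s
dist = c * tof / 2
= 3e8 * 1.487e-06 / 2
= 223.05 m


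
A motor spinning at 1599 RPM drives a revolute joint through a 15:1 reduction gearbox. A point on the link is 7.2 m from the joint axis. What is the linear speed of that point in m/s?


omega_motor = 1599 * 2*pi/60 = 167.4469 rad/s
omega_joint = omega_motor / 15 = 11.1631 rad/s
v = omega_joint * r = 11.1631 * 7.2
= 80.3745 m/s


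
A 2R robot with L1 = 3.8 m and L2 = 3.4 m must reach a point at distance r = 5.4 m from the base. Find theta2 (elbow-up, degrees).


cos(theta2) = (r^2 - L1^2 - L2^2) / (2*L1*L2)
cos(theta2) = (29.16 - 14.44 - 11.56) / 25.84
cos(theta2) = 0.122291
theta2 = 82.9757 degrees


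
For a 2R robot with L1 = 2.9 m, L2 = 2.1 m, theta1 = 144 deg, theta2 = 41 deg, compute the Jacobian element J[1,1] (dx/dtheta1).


J[1,1] = -L1*sin(t1) - L2*sin(t1+t2)
= -2.9*sin(144) - 2.1*sin(185)
= -1.5216


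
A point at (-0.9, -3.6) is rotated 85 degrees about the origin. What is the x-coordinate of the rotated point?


x' = x*cos(theta) - y*sin(theta)
cos(85 deg) = 0.0872, sin(85 deg) = 0.9962
x' = -0.9 * 0.0872 - -3.6 * 0.9962
= -0.0784 - -3.5863
= 3.5079


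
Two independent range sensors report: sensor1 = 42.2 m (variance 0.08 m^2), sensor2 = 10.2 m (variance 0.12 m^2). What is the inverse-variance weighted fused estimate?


w1 = (1/var1) / (1/var1 + 1/var2)
   = 12.5 / (12.5 + 8.3333) = 0.6
w2 = 1 - w1 = 0.4
fused = w1*s1 + w2*s2 = 25.32 + 4.08
= 29.4 m


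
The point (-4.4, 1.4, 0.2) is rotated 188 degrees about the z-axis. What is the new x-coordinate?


Rotation about z-axis: x' = x*cos(theta) - y*sin(theta)
= -4.4 * -0.9903 - 1.4 * -0.1392
= 4.552


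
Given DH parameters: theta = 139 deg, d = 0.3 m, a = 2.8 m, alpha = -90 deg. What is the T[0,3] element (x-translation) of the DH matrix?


T[0,3] = a * cos(theta)
= 2.8 * cos(139 deg)
= 2.8 * -0.7547
= -2.1132


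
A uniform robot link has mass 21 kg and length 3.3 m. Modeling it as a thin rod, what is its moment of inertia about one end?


I = (1/3) * m * L^2
= (1/3) * 21 * 3.3^2
= 0.333333 * 21 * 10.89
= 76.23 kg*m^2


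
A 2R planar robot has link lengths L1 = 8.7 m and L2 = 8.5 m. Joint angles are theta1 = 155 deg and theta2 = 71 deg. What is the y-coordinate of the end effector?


Convert angles to radians: theta1 = 2.7053, theta2 = 1.2392
y = L1*sin(theta1) + L2*sin(theta1+theta2)
y = 3.6768 + -6.1144
y = -2.4376


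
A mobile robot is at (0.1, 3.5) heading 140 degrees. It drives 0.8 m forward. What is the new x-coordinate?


x_new = x0 + d*cos(theta)
= 0.1 + 0.8*cos(140)
= 0.1 + -0.6128
= -0.5128


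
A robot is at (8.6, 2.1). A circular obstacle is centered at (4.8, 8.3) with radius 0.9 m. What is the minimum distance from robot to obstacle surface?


center_dist = sqrt((8.6-4.8)^2 + (2.1-8.3)^2)
= sqrt(14.44 + 38.44)
= 7.2719
min_dist = center_dist - radius = 7.2719 - 0.9 = 6.3719 m


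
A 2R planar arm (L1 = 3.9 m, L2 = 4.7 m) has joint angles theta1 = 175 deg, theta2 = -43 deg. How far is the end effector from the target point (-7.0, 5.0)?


End effector via forward kinematics:
x = L1*cos(t1) + L2*cos(t1+t2) = -7.0301
y = L1*sin(t1) + L2*sin(t1+t2) = 3.8327
Distance to target:
d = sqrt((-7.0 - -7.0301)^2 + (5.0 - 3.8327)^2)
= sqrt(0.0009 + 1.3626)
= 1.1677 m


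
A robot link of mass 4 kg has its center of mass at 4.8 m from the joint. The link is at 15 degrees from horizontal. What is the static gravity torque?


tau = m*g*L*cos(angle)
= 4 * 9.81 * 4.8 * cos(15 deg)
= 4 * 9.81 * 4.8 * 0.9659
= 181.9341 Nm


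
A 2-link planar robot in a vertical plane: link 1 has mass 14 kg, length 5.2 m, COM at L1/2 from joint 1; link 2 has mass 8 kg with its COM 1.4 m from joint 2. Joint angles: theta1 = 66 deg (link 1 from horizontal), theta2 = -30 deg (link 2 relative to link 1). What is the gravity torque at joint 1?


Horizontal distance from joint 1 to link-1 COM:
  x_c1 = (L1/2)*cos(t1) = 2.6 * 0.4067 = 1.0575 m
Horizontal distance from joint 1 to link-2 COM:
  x_c2 = L1*cos(t1) + Lc2*cos(t1+t2)
       = 5.2*0.4067 + 1.4*0.809 = 3.2477 m
tau1 = m1*g*x_c1 + m2*g*x_c2
     = 14*9.81*1.0575 + 8*9.81*3.2477
     = 145.2391 + 254.8759
     = 400.1151 Nm


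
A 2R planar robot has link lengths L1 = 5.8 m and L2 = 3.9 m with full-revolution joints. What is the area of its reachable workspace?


r_max = L1 + L2 = 9.7 m
r_min = |L1 - L2| = 1.9 m
Area = pi*(r_max^2 - r_min^2)
= pi*(94.09 - 3.61)
= pi * 90.48
= 284.2513 m^2


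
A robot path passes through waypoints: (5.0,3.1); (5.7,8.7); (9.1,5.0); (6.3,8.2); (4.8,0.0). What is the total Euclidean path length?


Segment lengths:
  seg1 = sqrt((0.7)^2 + (5.6)^2) = 5.6436
  seg2 = sqrt((3.4)^2 + (-3.7)^2) = 5.0249
  seg3 = sqrt((-2.8)^2 + (3.2)^2) = 4.2521
  seg4 = sqrt((-1.5)^2 + (-8.2)^2) = 8.3361
Total = 23.2566


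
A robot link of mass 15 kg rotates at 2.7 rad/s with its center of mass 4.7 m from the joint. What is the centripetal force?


F = m * omega^2 * r
= 15 * 2.7^2 * 4.7
= 15 * 7.29 * 4.7
= 513.945 N


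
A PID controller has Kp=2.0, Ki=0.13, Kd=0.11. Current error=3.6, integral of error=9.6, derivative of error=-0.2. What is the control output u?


u = Kp*e + Ki*int(e) + Kd*de/dt
= 2.0*3.6 + 0.13*9.6 + 0.11*(-0.2)
= 7.2 + 1.248 + -0.022
= 8.426


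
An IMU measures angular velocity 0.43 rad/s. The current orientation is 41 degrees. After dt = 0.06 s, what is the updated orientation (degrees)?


delta_theta = w * dt = 0.43 * 0.06 = 0.0258 rad
= 1.4782 deg
theta_new = 41 + 1.4782 = 42.4782 deg


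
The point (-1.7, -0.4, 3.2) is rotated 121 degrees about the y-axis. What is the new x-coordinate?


Rotation about y-axis: x' = x*cos(theta) + z*sin(theta)
= -1.7 * -0.515 + 3.2 * 0.8572
= 3.6185


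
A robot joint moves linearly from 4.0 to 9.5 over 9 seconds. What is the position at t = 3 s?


s = t/T = 3/9 = 0.3333
p(t) = p0 + (pf-p0)*s
= 4.0 + (9.5 - 4.0) * 0.3333
= 5.8333


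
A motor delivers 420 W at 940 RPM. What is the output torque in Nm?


omega = 940 * 2*pi/60 = 98.4366 rad/s
tau = P / omega = 420 / 98.4366
= 4.2667 Nm


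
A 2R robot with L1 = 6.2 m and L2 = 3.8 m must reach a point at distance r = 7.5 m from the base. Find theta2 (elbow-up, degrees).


cos(theta2) = (r^2 - L1^2 - L2^2) / (2*L1*L2)
cos(theta2) = (56.25 - 38.44 - 14.44) / 47.12
cos(theta2) = 0.07152
theta2 = 85.8987 degrees


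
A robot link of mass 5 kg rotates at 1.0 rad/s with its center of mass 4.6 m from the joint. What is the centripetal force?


F = m * omega^2 * r
= 5 * 1.0^2 * 4.6
= 5 * 1.0 * 4.6
= 23.0 N


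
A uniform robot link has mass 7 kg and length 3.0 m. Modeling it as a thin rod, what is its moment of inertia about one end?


I = (1/3) * m * L^2
= (1/3) * 7 * 3.0^2
= 0.333333 * 7 * 9.0
= 21.0 kg*m^2


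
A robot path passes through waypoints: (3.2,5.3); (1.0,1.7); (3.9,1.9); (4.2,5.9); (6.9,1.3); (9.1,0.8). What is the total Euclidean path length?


Segment lengths:
  seg1 = sqrt((-2.2)^2 + (-3.6)^2) = 4.219
  seg2 = sqrt((2.9)^2 + (0.2)^2) = 2.9069
  seg3 = sqrt((0.3)^2 + (4.0)^2) = 4.0112
  seg4 = sqrt((2.7)^2 + (-4.6)^2) = 5.3339
  seg5 = sqrt((2.2)^2 + (-0.5)^2) = 2.2561
Total = 18.7271


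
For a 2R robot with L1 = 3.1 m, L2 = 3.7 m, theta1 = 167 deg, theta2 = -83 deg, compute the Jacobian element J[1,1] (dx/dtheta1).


J[1,1] = -L1*sin(t1) - L2*sin(t1+t2)
= -3.1*sin(167) - 3.7*sin(84)
= -4.3771


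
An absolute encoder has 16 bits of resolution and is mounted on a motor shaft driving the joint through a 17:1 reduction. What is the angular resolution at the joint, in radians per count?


counts = 2^16 = 65536
effective counts at joint = 65536 * 17 = 1114112
resolution = 2*pi / 1114112
= 5.6396e-06 rad/count


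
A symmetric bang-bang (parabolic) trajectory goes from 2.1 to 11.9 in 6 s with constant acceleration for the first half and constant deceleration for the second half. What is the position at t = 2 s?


Symmetric rest-to-rest: each phase covers (pf-p0)/2 in time T/2. 0.5*a*(T/2)^2 = (pf-p0)/2 => a = 4*(pf-p0)/T^2
a = 4*(11.9-2.1)/6^2 = 1.0889
t = 2 is in the acceleration phase (t <= T/2).
p = p0 + 0.5*a*t^2 = 2.1 + 0.5*1.0889*2^2
= 4.2778


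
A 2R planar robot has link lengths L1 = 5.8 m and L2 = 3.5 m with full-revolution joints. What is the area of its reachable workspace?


r_max = L1 + L2 = 9.3 m
r_min = |L1 - L2| = 2.3 m
Area = pi*(r_max^2 - r_min^2)
= pi*(86.49 - 5.29)
= pi * 81.2
= 255.0973 m^2


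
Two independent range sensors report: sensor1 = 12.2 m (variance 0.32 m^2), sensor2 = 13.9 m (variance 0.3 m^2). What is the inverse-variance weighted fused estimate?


w1 = (1/var1) / (1/var1 + 1/var2)
   = 3.125 / (3.125 + 3.3333) = 0.4839
w2 = 1 - w1 = 0.5161
fused = w1*s1 + w2*s2 = 5.9032 + 7.1742
= 13.0774 m


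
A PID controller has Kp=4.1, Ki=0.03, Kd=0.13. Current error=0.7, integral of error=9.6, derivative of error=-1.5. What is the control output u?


u = Kp*e + Ki*int(e) + Kd*de/dt
= 4.1*0.7 + 0.03*9.6 + 0.13*(-1.5)
= 2.87 + 0.288 + -0.195
= 2.963


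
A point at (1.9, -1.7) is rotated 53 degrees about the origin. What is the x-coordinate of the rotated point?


x' = x*cos(theta) - y*sin(theta)
cos(53 deg) = 0.6018, sin(53 deg) = 0.7986
x' = 1.9 * 0.6018 - -1.7 * 0.7986
= 1.1434 - -1.3577
= 2.5011


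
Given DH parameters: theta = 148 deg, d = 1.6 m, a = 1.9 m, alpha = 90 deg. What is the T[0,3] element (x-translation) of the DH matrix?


T[0,3] = a * cos(theta)
= 1.9 * cos(148 deg)
= 1.9 * -0.848
= -1.6113


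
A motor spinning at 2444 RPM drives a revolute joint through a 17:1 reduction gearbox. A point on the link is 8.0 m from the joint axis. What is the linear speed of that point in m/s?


omega_motor = 2444 * 2*pi/60 = 255.9351 rad/s
omega_joint = omega_motor / 17 = 15.055 rad/s
v = omega_joint * r = 15.055 * 8.0
= 120.44 m/s


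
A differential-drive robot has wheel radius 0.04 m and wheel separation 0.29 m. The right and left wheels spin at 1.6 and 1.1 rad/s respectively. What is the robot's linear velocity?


vR = r*wR = 0.04*1.6 = 0.064 m/s
vL = r*wL = 0.04*1.1 = 0.044 m/s
v = (vR+vL)/2 = 0.054 m/s
omega = (vR-vL)/L = 0.069 rad/s
linear velocity = 0.054 m/s


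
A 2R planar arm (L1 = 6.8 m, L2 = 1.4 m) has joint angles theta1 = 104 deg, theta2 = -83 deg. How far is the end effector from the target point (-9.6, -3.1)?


End effector via forward kinematics:
x = L1*cos(t1) + L2*cos(t1+t2) = -0.3381
y = L1*sin(t1) + L2*sin(t1+t2) = 7.0997
Distance to target:
d = sqrt((-9.6 - -0.3381)^2 + (-3.1 - 7.0997)^2)
= sqrt(85.7836 + 104.0344)
= 13.7774 m


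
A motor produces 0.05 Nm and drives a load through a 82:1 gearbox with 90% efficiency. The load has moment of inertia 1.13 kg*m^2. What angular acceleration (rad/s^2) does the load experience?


tau_out = tau_motor * N * eta
= 0.05 * 82 * 0.9 = 3.69 Nm
alpha = tau_out / I = 3.69 / 1.13
= 3.2655 rad/s^2


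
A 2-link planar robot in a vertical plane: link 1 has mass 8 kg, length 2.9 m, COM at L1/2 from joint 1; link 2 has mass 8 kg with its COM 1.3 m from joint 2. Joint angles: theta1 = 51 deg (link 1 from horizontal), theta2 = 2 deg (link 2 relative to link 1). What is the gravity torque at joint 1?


Horizontal distance from joint 1 to link-1 COM:
  x_c1 = (L1/2)*cos(t1) = 1.45 * 0.6293 = 0.9125 m
Horizontal distance from joint 1 to link-2 COM:
  x_c2 = L1*cos(t1) + Lc2*cos(t1+t2)
       = 2.9*0.6293 + 1.3*0.6018 = 2.6074 m
tau1 = m1*g*x_c1 + m2*g*x_c2
     = 8*9.81*0.9125 + 8*9.81*2.6074
     = 71.6141 + 204.6279
     = 276.242 Nm


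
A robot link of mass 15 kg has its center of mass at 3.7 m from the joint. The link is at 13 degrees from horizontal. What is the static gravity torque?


tau = m*g*L*cos(angle)
= 15 * 9.81 * 3.7 * cos(13 deg)
= 15 * 9.81 * 3.7 * 0.9744
= 530.5007 Nm


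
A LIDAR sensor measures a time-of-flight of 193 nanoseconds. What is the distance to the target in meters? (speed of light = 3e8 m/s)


tof = 193 ns = 1.93e-07 s
dist = c * tof / 2
= 3e8 * 1.93e-07 / 2
= 28.95 m


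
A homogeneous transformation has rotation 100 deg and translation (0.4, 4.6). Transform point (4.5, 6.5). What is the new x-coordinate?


x' = cos(theta)*px - sin(theta)*py + tx
= -0.1736*4.5 - 0.9848*6.5 + 0.4
= -6.7827


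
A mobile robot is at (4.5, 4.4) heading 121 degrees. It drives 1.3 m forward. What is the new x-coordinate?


x_new = x0 + d*cos(theta)
= 4.5 + 1.3*cos(121)
= 4.5 + -0.6695
= 3.8305


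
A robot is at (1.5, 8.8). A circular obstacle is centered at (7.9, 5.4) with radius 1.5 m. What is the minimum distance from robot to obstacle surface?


center_dist = sqrt((1.5-7.9)^2 + (8.8-5.4)^2)
= sqrt(40.96 + 11.56)
= 7.2471
min_dist = center_dist - radius = 7.2471 - 1.5 = 5.7471 m


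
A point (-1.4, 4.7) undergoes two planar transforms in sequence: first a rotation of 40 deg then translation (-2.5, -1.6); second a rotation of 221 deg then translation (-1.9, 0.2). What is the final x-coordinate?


After transform 1:
x1 = cos(40)*-1.4 - sin(40)*4.7 + -2.5 = -6.5936
y1 = sin(40)*-1.4 + cos(40)*4.7 + -1.6 = 1.1005
After transform 2:
x2 = cos(221)*-6.5936 - sin(221)*1.1005 + -1.9
= 3.7982


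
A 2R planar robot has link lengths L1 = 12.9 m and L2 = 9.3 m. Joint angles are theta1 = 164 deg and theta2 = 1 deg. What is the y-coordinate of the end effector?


Convert angles to radians: theta1 = 2.8623, theta2 = 0.0175
y = L1*sin(theta1) + L2*sin(theta1+theta2)
y = 3.5557 + 2.407
y = 5.9627


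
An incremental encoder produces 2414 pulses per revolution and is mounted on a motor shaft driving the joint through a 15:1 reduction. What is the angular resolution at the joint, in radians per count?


counts per rev = 2414
effective counts at joint = 2414 * 15 = 36210
resolution = 2*pi / 36210
= 1.7352e-04 rad/count


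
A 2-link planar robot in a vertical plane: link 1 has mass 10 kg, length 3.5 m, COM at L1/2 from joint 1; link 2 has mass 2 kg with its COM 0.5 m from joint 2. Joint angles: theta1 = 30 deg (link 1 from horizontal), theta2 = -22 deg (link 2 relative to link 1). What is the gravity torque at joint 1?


Horizontal distance from joint 1 to link-1 COM:
  x_c1 = (L1/2)*cos(t1) = 1.75 * 0.866 = 1.5155 m
Horizontal distance from joint 1 to link-2 COM:
  x_c2 = L1*cos(t1) + Lc2*cos(t1+t2)
       = 3.5*0.866 + 0.5*0.9903 = 3.5262 m
tau1 = m1*g*x_c1 + m2*g*x_c2
     = 10*9.81*1.5155 + 2*9.81*3.5262
     = 148.6749 + 69.1845
     = 217.8594 Nm


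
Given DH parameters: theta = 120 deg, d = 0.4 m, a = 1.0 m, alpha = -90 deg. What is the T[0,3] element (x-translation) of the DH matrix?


T[0,3] = a * cos(theta)
= 1.0 * cos(120 deg)
= 1.0 * -0.5
= -0.5


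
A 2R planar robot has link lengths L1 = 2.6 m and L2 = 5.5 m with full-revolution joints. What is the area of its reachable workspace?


r_max = L1 + L2 = 8.1 m
r_min = |L1 - L2| = 2.9 m
Area = pi*(r_max^2 - r_min^2)
= pi*(65.61 - 8.41)
= pi * 57.2
= 179.6991 m^2


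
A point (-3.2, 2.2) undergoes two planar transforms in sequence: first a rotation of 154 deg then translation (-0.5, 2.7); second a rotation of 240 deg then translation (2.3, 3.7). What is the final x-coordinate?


After transform 1:
x1 = cos(154)*-3.2 - sin(154)*2.2 + -0.5 = 1.4117
y1 = sin(154)*-3.2 + cos(154)*2.2 + 2.7 = -0.6801
After transform 2:
x2 = cos(240)*1.4117 - sin(240)*-0.6801 + 2.3
= 1.0051


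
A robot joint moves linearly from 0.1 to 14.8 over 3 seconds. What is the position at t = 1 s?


s = t/T = 1/3 = 0.3333
p(t) = p0 + (pf-p0)*s
= 0.1 + (14.8 - 0.1) * 0.3333
= 5.0


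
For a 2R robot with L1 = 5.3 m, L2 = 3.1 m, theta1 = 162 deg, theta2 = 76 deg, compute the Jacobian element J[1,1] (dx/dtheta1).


J[1,1] = -L1*sin(t1) - L2*sin(t1+t2)
= -5.3*sin(162) - 3.1*sin(238)
= 0.9912


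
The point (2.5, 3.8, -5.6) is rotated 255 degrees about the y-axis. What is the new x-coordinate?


Rotation about y-axis: x' = x*cos(theta) + z*sin(theta)
= 2.5 * -0.2588 + -5.6 * -0.9659
= 4.7621


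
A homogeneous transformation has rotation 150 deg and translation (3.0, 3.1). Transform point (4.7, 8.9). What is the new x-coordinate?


x' = cos(theta)*px - sin(theta)*py + tx
= -0.866*4.7 - 0.5*8.9 + 3.0
= -5.5203


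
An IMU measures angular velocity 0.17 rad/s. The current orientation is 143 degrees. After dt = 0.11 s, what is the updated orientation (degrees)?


delta_theta = w * dt = 0.17 * 0.11 = 0.0187 rad
= 1.0714 deg
theta_new = 143 + 1.0714 = 144.0714 deg


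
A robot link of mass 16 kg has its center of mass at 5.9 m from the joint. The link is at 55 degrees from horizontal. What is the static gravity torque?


tau = m*g*L*cos(angle)
= 16 * 9.81 * 5.9 * cos(55 deg)
= 16 * 9.81 * 5.9 * 0.5736
= 531.1685 Nm


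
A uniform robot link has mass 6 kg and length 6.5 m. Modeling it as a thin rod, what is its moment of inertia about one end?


I = (1/3) * m * L^2
= (1/3) * 6 * 6.5^2
= 0.333333 * 6 * 42.25
= 84.5 kg*m^2


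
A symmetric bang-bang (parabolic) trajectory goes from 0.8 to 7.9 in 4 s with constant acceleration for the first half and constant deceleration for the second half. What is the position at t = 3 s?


Symmetric rest-to-rest: each phase covers (pf-p0)/2 in time T/2. 0.5*a*(T/2)^2 = (pf-p0)/2 => a = 4*(pf-p0)/T^2
a = 4*(7.9-0.8)/4^2 = 1.775
t = 3 is in the deceleration phase (t > T/2).
p = pf - 0.5*a*(T-t)^2 = 7.9 - 0.5*1.775*1^2
= 7.0125


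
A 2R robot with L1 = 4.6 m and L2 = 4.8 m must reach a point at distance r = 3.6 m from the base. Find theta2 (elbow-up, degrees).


cos(theta2) = (r^2 - L1^2 - L2^2) / (2*L1*L2)
cos(theta2) = (12.96 - 21.16 - 23.04) / 44.16
cos(theta2) = -0.707428
theta2 = 135.026 degrees


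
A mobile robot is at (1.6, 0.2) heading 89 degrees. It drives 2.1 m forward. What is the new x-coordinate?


x_new = x0 + d*cos(theta)
= 1.6 + 2.1*cos(89)
= 1.6 + 0.0367
= 1.6367


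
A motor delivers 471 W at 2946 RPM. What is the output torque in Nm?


omega = 2946 * 2*pi/60 = 308.5044 rad/s
tau = P / omega = 471 / 308.5044
= 1.5267 Nm


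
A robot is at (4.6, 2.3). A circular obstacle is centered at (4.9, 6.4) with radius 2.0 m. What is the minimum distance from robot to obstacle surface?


center_dist = sqrt((4.6-4.9)^2 + (2.3-6.4)^2)
= sqrt(0.09 + 16.81)
= 4.111
min_dist = center_dist - radius = 4.111 - 2.0 = 2.111 m


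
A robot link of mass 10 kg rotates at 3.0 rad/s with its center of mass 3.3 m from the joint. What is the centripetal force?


F = m * omega^2 * r
= 10 * 3.0^2 * 3.3
= 10 * 9.0 * 3.3
= 297.0 N


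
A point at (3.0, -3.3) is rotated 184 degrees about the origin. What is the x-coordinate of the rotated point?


x' = x*cos(theta) - y*sin(theta)
cos(184 deg) = -0.9976, sin(184 deg) = -0.0698
x' = 3.0 * -0.9976 - -3.3 * -0.0698
= -2.9927 - 0.2302
= -3.2229


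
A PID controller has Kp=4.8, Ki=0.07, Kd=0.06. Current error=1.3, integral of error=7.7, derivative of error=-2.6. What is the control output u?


u = Kp*e + Ki*int(e) + Kd*de/dt
= 4.8*1.3 + 0.07*7.7 + 0.06*(-2.6)
= 6.24 + 0.539 + -0.156
= 6.623


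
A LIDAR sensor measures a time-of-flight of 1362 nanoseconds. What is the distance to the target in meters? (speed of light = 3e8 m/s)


tof = 1362 ns = 1.362e-06 s
dist = c * tof / 2
= 3e8 * 1.362e-06 / 2
= 204.3 m


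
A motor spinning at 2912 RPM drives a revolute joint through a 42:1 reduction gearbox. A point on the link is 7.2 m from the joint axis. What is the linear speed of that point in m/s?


omega_motor = 2912 * 2*pi/60 = 304.9439 rad/s
omega_joint = omega_motor / 42 = 7.2606 rad/s
v = omega_joint * r = 7.2606 * 7.2
= 52.2761 m/s


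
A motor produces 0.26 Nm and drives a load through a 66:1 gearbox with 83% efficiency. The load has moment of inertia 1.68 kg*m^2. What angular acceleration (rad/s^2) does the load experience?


tau_out = tau_motor * N * eta
= 0.26 * 66 * 0.83 = 14.2428 Nm
alpha = tau_out / I = 14.2428 / 1.68
= 8.4779 rad/s^2


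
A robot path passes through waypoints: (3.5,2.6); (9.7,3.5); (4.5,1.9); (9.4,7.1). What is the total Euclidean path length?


Segment lengths:
  seg1 = sqrt((6.2)^2 + (0.9)^2) = 6.265
  seg2 = sqrt((-5.2)^2 + (-1.6)^2) = 5.4406
  seg3 = sqrt((4.9)^2 + (5.2)^2) = 7.1449
Total = 18.8505


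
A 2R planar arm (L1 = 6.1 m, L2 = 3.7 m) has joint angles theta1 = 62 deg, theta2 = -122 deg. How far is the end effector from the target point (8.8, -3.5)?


End effector via forward kinematics:
x = L1*cos(t1) + L2*cos(t1+t2) = 4.7138
y = L1*sin(t1) + L2*sin(t1+t2) = 2.1817
Distance to target:
d = sqrt((8.8 - 4.7138)^2 + (-3.5 - 2.1817)^2)
= sqrt(16.6972 + 32.2816)
= 6.9985 m


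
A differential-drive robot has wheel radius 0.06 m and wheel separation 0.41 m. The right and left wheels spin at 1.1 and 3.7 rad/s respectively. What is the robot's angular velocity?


vR = r*wR = 0.06*1.1 = 0.066 m/s
vL = r*wL = 0.06*3.7 = 0.222 m/s
v = (vR+vL)/2 = 0.144 m/s
omega = (vR-vL)/L = -0.3805 rad/s
angular velocity = -0.3805 rad/s


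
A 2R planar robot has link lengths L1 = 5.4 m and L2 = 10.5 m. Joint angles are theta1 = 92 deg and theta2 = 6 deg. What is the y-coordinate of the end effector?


Convert angles to radians: theta1 = 1.6057, theta2 = 0.1047
y = L1*sin(theta1) + L2*sin(theta1+theta2)
y = 5.3967 + 10.3978
y = 15.7945


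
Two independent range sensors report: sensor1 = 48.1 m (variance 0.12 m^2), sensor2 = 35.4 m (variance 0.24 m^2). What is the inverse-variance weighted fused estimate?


w1 = (1/var1) / (1/var1 + 1/var2)
   = 8.3333 / (8.3333 + 4.1667) = 0.6667
w2 = 1 - w1 = 0.3333
fused = w1*s1 + w2*s2 = 32.0667 + 11.8
= 43.8667 m


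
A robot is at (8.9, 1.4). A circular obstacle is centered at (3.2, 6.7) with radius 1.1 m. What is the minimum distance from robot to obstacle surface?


center_dist = sqrt((8.9-3.2)^2 + (1.4-6.7)^2)
= sqrt(32.49 + 28.09)
= 7.7833
min_dist = center_dist - radius = 7.7833 - 1.1 = 6.6833 m


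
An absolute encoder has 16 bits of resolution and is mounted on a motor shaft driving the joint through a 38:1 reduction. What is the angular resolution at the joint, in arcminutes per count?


counts = 2^16 = 65536
effective counts at joint = 65536 * 38 = 2490368
resolution = 360*60 / 2490368
= 0.0087 arcmin/count


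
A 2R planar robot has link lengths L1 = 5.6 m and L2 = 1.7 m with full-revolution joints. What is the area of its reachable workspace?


r_max = L1 + L2 = 7.3 m
r_min = |L1 - L2| = 3.9 m
Area = pi*(r_max^2 - r_min^2)
= pi*(53.29 - 15.21)
= pi * 38.08
= 119.6318 m^2


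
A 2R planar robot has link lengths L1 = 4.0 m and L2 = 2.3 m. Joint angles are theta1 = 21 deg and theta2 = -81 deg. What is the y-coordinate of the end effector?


Convert angles to radians: theta1 = 0.3665, theta2 = -1.4137
y = L1*sin(theta1) + L2*sin(theta1+theta2)
y = 1.4335 + -1.9919
y = -0.5584


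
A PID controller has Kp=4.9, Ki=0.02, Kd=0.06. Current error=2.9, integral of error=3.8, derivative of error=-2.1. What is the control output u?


u = Kp*e + Ki*int(e) + Kd*de/dt
= 4.9*2.9 + 0.02*3.8 + 0.06*(-2.1)
= 14.21 + 0.076 + -0.126
= 14.16


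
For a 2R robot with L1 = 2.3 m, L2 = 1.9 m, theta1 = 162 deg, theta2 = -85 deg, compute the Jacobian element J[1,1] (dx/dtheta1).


J[1,1] = -L1*sin(t1) - L2*sin(t1+t2)
= -2.3*sin(162) - 1.9*sin(77)
= -2.562


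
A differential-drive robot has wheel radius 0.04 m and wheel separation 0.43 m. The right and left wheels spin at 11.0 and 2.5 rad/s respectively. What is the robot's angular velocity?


vR = r*wR = 0.04*11.0 = 0.44 m/s
vL = r*wL = 0.04*2.5 = 0.1 m/s
v = (vR+vL)/2 = 0.27 m/s
omega = (vR-vL)/L = 0.7907 rad/s
angular velocity = 0.7907 rad/s


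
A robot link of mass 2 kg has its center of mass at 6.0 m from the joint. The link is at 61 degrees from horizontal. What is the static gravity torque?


tau = m*g*L*cos(angle)
= 2 * 9.81 * 6.0 * cos(61 deg)
= 2 * 9.81 * 6.0 * 0.4848
= 57.0718 Nm


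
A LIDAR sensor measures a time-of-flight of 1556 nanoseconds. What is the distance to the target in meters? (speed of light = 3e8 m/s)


tof = 1556 ns = 1.556e-06 s
dist = c * tof / 2
= 3e8 * 1.556e-06 / 2
= 233.4 m


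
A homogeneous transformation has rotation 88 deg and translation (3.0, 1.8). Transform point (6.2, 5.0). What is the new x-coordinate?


x' = cos(theta)*px - sin(theta)*py + tx
= 0.0349*6.2 - 0.9994*5.0 + 3.0
= -1.7806


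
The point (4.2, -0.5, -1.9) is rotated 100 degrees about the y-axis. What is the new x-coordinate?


Rotation about y-axis: x' = x*cos(theta) + z*sin(theta)
= 4.2 * -0.1736 + -1.9 * 0.9848
= -2.6005


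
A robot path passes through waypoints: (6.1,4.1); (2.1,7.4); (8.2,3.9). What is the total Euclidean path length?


Segment lengths:
  seg1 = sqrt((-4.0)^2 + (3.3)^2) = 5.1856
  seg2 = sqrt((6.1)^2 + (-3.5)^2) = 7.0328
Total = 12.2183


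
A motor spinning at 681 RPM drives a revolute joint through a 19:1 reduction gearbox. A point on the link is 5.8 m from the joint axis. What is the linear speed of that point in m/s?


omega_motor = 681 * 2*pi/60 = 71.3142 rad/s
omega_joint = omega_motor / 19 = 3.7534 rad/s
v = omega_joint * r = 3.7534 * 5.8
= 21.7696 m/s


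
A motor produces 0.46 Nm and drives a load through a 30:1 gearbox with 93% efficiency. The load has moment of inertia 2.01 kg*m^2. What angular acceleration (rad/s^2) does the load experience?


tau_out = tau_motor * N * eta
= 0.46 * 30 * 0.93 = 12.834 Nm
alpha = tau_out / I = 12.834 / 2.01
= 6.3851 rad/s^2


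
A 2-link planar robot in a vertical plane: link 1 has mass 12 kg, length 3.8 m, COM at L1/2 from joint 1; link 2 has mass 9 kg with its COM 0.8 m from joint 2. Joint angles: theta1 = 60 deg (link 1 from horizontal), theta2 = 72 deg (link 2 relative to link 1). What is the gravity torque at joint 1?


Horizontal distance from joint 1 to link-1 COM:
  x_c1 = (L1/2)*cos(t1) = 1.9 * 0.5 = 0.95 m
Horizontal distance from joint 1 to link-2 COM:
  x_c2 = L1*cos(t1) + Lc2*cos(t1+t2)
       = 3.8*0.5 + 0.8*-0.6691 = 1.3647 m
tau1 = m1*g*x_c1 + m2*g*x_c2
     = 12*9.81*0.95 + 9*9.81*1.3647
     = 111.834 + 120.489
     = 232.323 Nm


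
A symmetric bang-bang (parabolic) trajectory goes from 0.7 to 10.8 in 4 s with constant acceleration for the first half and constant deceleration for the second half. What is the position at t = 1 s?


Symmetric rest-to-rest: each phase covers (pf-p0)/2 in time T/2. 0.5*a*(T/2)^2 = (pf-p0)/2 => a = 4*(pf-p0)/T^2
a = 4*(10.8-0.7)/4^2 = 2.525
t = 1 is in the acceleration phase (t <= T/2).
p = p0 + 0.5*a*t^2 = 0.7 + 0.5*2.525*1^2
= 1.9625


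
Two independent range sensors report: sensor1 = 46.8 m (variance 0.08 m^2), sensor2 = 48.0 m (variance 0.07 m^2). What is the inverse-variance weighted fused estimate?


w1 = (1/var1) / (1/var1 + 1/var2)
   = 12.5 / (12.5 + 14.2857) = 0.4667
w2 = 1 - w1 = 0.5333
fused = w1*s1 + w2*s2 = 21.84 + 25.6
= 47.44 m


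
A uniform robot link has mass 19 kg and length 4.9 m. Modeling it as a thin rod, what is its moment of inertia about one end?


I = (1/3) * m * L^2
= (1/3) * 19 * 4.9^2
= 0.333333 * 19 * 24.01
= 152.0633 kg*m^2


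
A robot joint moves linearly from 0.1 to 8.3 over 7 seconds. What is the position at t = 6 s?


s = t/T = 6/7 = 0.8571
p(t) = p0 + (pf-p0)*s
= 0.1 + (8.3 - 0.1) * 0.8571
= 7.1286


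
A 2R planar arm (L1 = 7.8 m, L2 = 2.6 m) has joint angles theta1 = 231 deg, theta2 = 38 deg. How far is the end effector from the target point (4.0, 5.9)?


End effector via forward kinematics:
x = L1*cos(t1) + L2*cos(t1+t2) = -4.9541
y = L1*sin(t1) + L2*sin(t1+t2) = -8.6613
Distance to target:
d = sqrt((4.0 - -4.9541)^2 + (5.9 - -8.6613)^2)
= sqrt(80.1755 + 212.0327)
= 17.0941 m


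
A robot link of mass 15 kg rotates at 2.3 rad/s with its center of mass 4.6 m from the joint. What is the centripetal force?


F = m * omega^2 * r
= 15 * 2.3^2 * 4.6
= 15 * 5.29 * 4.6
= 365.01 N


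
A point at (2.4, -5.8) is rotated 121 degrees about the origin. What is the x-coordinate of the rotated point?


x' = x*cos(theta) - y*sin(theta)
cos(121 deg) = -0.515, sin(121 deg) = 0.8572
x' = 2.4 * -0.515 - -5.8 * 0.8572
= -1.2361 - -4.9716
= 3.7355


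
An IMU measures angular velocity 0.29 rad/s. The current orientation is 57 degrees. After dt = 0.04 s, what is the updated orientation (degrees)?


delta_theta = w * dt = 0.29 * 0.04 = 0.0116 rad
= 0.6646 deg
theta_new = 57 + 0.6646 = 57.6646 deg


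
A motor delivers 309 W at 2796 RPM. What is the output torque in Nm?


omega = 2796 * 2*pi/60 = 292.7964 rad/s
tau = P / omega = 309 / 292.7964
= 1.0553 Nm


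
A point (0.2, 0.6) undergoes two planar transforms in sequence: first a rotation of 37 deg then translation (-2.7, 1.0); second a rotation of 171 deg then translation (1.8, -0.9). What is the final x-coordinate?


After transform 1:
x1 = cos(37)*0.2 - sin(37)*0.6 + -2.7 = -2.9014
y1 = sin(37)*0.2 + cos(37)*0.6 + 1.0 = 1.5995
After transform 2:
x2 = cos(171)*-2.9014 - sin(171)*1.5995 + 1.8
= 4.4154
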